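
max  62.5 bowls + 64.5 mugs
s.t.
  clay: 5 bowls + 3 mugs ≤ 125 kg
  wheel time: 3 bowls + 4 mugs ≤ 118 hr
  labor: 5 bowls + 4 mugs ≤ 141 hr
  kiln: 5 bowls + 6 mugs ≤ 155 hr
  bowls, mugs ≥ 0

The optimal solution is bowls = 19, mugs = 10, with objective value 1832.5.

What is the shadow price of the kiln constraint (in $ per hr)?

Check each constraint at x*: clay 125/125 (tight); wheel time 97/118 (slack 21); labor 135/141 (slack 6); kiln 155/155 (tight).
By complementary slackness, y = 0 for the non-binding constraints.
The binding rows give the dual system: 5·y_clay + 5·y_kiln = 62.5 and 3·y_clay + 6·y_kiln = 64.5.
This yields shadow prices y_clay = 3.5, y_kiln = 9.
Shadow price of kiln = 9.

9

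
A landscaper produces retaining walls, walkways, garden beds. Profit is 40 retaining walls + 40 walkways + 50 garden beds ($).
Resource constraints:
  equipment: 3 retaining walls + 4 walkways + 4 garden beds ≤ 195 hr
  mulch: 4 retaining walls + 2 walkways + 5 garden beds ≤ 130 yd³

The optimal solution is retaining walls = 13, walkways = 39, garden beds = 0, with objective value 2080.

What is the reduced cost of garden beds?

-2

At the optimum: equipment uses 195 of 195 (binding); mulch uses 130 of 130 (binding).
From A_Bᵀ y = c: 3·y_equipment + 4·y_mulch = 40; 4·y_equipment + 2·y_mulch = 40.
Solving: y_equipment = 8, y_mulch = 4.
Reduced cost of garden beds: c₃ − yᵀa₃ = 50 − (8·4 + 4·5) = 50 − 52 = -2.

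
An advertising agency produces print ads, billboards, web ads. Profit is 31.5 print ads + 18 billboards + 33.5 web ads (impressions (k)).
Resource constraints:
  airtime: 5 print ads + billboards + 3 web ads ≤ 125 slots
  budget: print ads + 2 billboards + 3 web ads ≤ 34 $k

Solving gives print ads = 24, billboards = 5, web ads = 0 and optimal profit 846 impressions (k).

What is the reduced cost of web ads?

-1

At the optimum: airtime uses 125 of 125 (binding); budget uses 34 of 34 (binding).
From A_Bᵀ y = c: 5·y_airtime + 1·y_budget = 31.5; 1·y_airtime + 2·y_budget = 18.
Solving: y_airtime = 5, y_budget = 6.5.
Reduced cost of web ads: c₃ − yᵀa₃ = 33.5 − (5·3 + 6.5·3) = 33.5 − 34.5 = -1.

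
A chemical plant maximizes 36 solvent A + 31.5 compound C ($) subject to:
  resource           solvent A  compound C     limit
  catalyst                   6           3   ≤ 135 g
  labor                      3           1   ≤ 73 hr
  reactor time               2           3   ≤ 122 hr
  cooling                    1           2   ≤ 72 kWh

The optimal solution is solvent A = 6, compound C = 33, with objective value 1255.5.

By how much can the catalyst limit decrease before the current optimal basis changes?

27

Binding constraints: catalyst, cooling. The basis is B = [[6,3],[1,2]] with det 9.
Per unit decrease in catalyst, x* moves by d = (-0.2222, 0.1111).
The basis stays optimal until solvent A reaches 0; allowable decrease = 27 g.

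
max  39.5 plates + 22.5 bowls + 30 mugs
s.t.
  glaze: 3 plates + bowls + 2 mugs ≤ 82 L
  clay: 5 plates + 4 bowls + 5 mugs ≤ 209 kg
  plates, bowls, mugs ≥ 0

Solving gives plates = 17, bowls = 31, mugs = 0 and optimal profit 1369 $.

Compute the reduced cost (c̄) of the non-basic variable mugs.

-3

At the optimum: glaze uses 82 of 82 (binding); clay uses 209 of 209 (binding).
From A_Bᵀ y = c: 3·y_glaze + 5·y_clay = 39.5; 1·y_glaze + 4·y_clay = 22.5.
Solving: y_glaze = 6.5, y_clay = 4.
Reduced cost of mugs: c₃ − yᵀa₃ = 30 − (6.5·2 + 4·5) = 30 − 33 = -3.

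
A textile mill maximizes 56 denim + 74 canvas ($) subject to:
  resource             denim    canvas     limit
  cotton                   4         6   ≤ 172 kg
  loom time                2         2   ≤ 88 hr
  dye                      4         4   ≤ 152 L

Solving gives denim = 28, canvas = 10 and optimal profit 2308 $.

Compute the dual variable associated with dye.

At the optimum: cotton uses 172 of 172 (binding); loom time uses 76 of 88 (slack = 12); dye uses 152 of 152 (binding).
By complementary slackness, y = 0 for the non-binding constraint.
The binding rows give the dual system: 4·y_cotton + 4·y_dye = 56 and 6·y_cotton + 4·y_dye = 74.
Solving: y_cotton = 9, y_dye = 5.
Shadow price of dye = 5.

5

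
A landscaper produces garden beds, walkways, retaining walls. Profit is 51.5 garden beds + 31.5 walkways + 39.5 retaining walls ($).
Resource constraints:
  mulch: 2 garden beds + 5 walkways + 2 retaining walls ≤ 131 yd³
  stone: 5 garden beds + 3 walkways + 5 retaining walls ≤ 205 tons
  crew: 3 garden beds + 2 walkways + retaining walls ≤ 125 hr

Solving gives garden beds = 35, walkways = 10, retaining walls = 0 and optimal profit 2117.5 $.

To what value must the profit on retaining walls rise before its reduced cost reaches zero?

45.5

Check each constraint at x*: mulch 120/131 (slack 11); stone 205/205 (tight); crew 125/125 (tight).
By complementary slackness, y = 0 for the non-binding constraint.
From A_Bᵀ y = c: 5·y_stone + 3·y_crew = 51.5; 3·y_stone + 2·y_crew = 31.5.
Solving: y_stone = 8.5, y_crew = 3.
retaining walls enters the basis when its profit ≥ yᵀa₃ = 8.5·5 + 3·1 = 45.5.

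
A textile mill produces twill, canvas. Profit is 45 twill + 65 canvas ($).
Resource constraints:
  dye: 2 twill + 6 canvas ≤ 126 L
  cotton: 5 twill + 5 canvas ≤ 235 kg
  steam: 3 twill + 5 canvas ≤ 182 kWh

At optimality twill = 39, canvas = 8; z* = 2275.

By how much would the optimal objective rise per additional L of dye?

Binding: dye and cotton. Non-binding: steam (25 unused).
By complementary slackness, y = 0 for the non-binding constraint.
The binding rows give the dual system: 2·y_dye + 5·y_cotton = 45 and 6·y_dye + 5·y_cotton = 65.
Solving: y_dye = 5, y_cotton = 7.
Shadow price of dye = 5.

5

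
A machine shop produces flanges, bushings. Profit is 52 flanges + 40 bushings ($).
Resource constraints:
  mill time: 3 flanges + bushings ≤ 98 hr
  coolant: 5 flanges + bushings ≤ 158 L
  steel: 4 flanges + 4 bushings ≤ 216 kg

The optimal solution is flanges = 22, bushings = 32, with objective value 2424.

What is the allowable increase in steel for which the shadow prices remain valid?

Binding constraints: mill time, steel. The basis is B = [[3,1],[4,4]] with det 8.
Per unit increase in steel, x* moves by d = (-0.125, 0.375).
The basis stays optimal until flanges reaches 0; allowable increase = 176 kg.

176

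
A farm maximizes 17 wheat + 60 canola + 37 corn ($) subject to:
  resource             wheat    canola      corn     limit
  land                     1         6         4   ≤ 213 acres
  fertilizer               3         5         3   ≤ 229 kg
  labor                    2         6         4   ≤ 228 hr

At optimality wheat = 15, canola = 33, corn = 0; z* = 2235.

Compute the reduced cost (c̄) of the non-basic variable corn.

Binding: land and labor. Non-binding: fertilizer (19 unused).
By complementary slackness, y = 0 for the non-binding constraint.
Dual feasibility on the basic columns requires 1·y_land + 2·y_labor = 17, 6·y_land + 6·y_labor = 60.
Solving: y_land = 3, y_labor = 7.
Reduced cost of corn: c₃ − yᵀa₃ = 37 − (3·4 + 7·4) = 37 − 40 = -3.

-3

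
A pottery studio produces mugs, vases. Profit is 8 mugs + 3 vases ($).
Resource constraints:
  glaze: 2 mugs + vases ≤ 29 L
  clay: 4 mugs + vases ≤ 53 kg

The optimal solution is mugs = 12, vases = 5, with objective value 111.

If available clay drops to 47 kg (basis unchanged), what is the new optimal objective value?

105

At the optimum: glaze uses 29 of 29 (binding); clay uses 53 of 53 (binding).
The binding rows give the dual system: 2·y_glaze + 4·y_clay = 8 and 1·y_glaze + 1·y_clay = 3.
Solving: y_glaze = 2, y_clay = 1.
Δz = y_clay·Δb = 1 × (-6) = -6, so new z* = 111 − 6 = 105.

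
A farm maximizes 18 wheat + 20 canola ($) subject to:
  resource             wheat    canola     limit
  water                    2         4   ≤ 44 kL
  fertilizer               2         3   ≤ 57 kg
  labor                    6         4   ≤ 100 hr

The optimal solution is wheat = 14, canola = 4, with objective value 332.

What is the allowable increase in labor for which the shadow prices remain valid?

32

Binding constraints: water, labor. The basis is B = [[2,4],[6,4]] with det -16.
Per unit increase in labor, x* moves by d = (0.25, -0.125).
The basis stays optimal until canola reaches 0; allowable increase = 32 hr.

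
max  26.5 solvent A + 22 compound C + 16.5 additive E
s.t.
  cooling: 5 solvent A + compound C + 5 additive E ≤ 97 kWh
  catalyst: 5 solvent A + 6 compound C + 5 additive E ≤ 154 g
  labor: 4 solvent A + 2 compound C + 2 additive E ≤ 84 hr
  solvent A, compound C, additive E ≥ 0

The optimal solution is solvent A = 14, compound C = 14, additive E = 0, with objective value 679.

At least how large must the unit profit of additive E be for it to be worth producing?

19.5

Check each constraint at x*: cooling 84/97 (slack 13); catalyst 154/154 (tight); labor 84/84 (tight).
By complementary slackness, y = 0 for the non-binding constraint.
From A_Bᵀ y = c: 5·y_catalyst + 4·y_labor = 26.5; 6·y_catalyst + 2·y_labor = 22.
→ y_catalyst = 2.5 and y_labor = 3.5.
additive E enters the basis when its profit ≥ yᵀa₃ = 2.5·5 + 3.5·2 = 19.5.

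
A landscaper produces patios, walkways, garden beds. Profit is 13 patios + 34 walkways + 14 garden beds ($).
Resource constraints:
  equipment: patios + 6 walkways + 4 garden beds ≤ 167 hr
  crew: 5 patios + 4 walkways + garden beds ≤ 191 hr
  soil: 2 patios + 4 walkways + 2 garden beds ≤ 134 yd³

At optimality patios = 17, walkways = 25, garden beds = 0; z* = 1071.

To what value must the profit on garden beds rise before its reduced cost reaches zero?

19

At the optimum: equipment uses 167 of 167 (binding); crew uses 185 of 191 (slack = 6); soil uses 134 of 134 (binding).
Slack constraints have shadow price 0 (complementary slackness).
Dual feasibility on the basic columns requires 1·y_equipment + 2·y_soil = 13, 6·y_equipment + 4·y_soil = 34.
Solving: y_equipment = 2, y_soil = 5.5.
garden beds enters the basis when its profit ≥ yᵀa₃ = 2·4 + 5.5·2 = 19.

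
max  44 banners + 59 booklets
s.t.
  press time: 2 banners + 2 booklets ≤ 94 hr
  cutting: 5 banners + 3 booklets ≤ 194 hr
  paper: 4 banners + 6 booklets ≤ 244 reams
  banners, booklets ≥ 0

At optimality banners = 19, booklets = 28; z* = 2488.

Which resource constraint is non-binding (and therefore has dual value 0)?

cutting

press time: 94/94 (binding)
cutting: 179/194 (slack 15)
paper: 244/244 (binding)
By complementary slackness, a constraint with positive slack has shadow price 0 → cutting.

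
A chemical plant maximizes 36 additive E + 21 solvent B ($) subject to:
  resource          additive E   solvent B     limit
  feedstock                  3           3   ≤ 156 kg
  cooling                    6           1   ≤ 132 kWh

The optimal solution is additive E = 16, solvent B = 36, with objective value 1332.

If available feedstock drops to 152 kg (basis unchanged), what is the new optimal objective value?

At the optimum: feedstock uses 156 of 156 (binding); cooling uses 132 of 132 (binding).
The binding rows give the dual system: 3·y_feedstock + 6·y_cooling = 36 and 3·y_feedstock + 1·y_cooling = 21.
→ y_feedstock = 6 and y_cooling = 3.
Δz = y_feedstock·Δb = 6 × (-4) = -24, so new z* = 1332 − 24 = 1308.

1308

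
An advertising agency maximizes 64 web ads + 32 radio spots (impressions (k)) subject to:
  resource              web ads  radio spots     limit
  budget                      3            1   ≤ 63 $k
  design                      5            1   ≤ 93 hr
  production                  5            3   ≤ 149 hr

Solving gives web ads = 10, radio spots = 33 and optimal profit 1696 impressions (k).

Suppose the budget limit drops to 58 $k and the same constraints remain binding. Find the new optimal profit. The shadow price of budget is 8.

Δb = -5, so new z* = 1696 + (8)·(-5) = 1696 − 40 = 1656.

1656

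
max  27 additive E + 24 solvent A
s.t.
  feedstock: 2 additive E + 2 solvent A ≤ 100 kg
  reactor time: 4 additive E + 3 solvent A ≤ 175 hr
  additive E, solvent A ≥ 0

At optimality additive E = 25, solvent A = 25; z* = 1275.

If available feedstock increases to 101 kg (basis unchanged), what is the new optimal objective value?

Check each constraint at x*: feedstock 100/100 (tight); reactor time 175/175 (tight).
The binding rows give the dual system: 2·y_feedstock + 4·y_reactor time = 27 and 2·y_feedstock + 3·y_reactor time = 24.
Solving: y_feedstock = 7.5, y_reactor time = 3.
Δz = y_feedstock·Δb = 7.5 × (1) = 7.5, so new z* = 1275 + 7.5 = 1282.5.

1282.5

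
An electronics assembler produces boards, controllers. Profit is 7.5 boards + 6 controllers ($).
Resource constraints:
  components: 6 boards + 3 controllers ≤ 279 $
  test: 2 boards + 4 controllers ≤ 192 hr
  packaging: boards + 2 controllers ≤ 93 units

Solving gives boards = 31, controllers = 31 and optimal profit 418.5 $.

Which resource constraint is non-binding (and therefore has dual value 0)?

components: 279/279 (binding)
test: 186/192 (slack 6)
packaging: 93/93 (binding)
By complementary slackness, a constraint with positive slack has shadow price 0 → test.

test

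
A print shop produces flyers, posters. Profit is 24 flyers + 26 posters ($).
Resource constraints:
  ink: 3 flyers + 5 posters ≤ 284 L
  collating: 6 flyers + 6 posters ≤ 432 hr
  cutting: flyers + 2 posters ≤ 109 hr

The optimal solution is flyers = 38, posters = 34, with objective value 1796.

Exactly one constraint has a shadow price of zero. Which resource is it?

ink: 284/284 (binding)
collating: 432/432 (binding)
cutting: 106/109 (slack 3)
By complementary slackness, a constraint with positive slack has shadow price 0 → cutting.

cutting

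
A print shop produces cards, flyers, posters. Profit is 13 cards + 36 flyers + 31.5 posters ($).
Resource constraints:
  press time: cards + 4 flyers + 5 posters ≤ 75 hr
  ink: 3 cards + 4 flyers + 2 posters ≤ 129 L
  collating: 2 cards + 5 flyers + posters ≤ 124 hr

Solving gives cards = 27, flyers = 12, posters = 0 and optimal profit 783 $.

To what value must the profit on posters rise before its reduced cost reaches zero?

39

Check each constraint at x*: press time 75/75 (tight); ink 129/129 (tight); collating 114/124 (slack 10).
Since collating is not tight, its dual is 0.
The binding rows give the dual system: 1·y_press time + 3·y_ink = 13 and 4·y_press time + 4·y_ink = 36.
This yields shadow prices y_press time = 7, y_ink = 2.
posters enters the basis when its profit ≥ yᵀa₃ = 7·5 + 2·2 = 39.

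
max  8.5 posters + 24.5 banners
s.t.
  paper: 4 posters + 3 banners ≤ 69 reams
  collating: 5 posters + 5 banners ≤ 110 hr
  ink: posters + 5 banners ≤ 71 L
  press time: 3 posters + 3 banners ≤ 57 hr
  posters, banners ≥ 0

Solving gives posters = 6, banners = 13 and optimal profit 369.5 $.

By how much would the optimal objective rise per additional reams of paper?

0

Check each constraint at x*: paper 63/69 (slack 6); collating 95/110 (slack 15); ink 71/71 (tight); press time 57/57 (tight).
By complementary slackness, y = 0 for the non-binding constraints.
Dual feasibility on the basic columns requires 1·y_ink + 3·y_press time = 8.5, 5·y_ink + 3·y_press time = 24.5.
This yields shadow prices y_ink = 4, y_press time = 1.5.
Shadow price of paper = 0.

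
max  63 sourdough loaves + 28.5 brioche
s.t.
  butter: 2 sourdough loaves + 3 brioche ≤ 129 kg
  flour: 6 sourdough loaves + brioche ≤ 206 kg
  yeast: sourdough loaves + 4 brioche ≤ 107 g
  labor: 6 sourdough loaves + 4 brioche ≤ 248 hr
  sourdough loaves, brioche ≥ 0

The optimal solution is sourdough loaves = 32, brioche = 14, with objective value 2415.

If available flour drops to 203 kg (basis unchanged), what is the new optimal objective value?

2401.5

Binding: flour and labor. Non-binding: butter (23 unused), yeast (19 unused).
By complementary slackness, y = 0 for the non-binding constraints.
From A_Bᵀ y = c: 6·y_flour + 6·y_labor = 63; 1·y_flour + 4·y_labor = 28.5.
→ y_flour = 4.5 and y_labor = 6.
Δz = y_flour·Δb = 4.5 × (-3) = -13.5, so new z* = 2415 − 13.5 = 2401.5.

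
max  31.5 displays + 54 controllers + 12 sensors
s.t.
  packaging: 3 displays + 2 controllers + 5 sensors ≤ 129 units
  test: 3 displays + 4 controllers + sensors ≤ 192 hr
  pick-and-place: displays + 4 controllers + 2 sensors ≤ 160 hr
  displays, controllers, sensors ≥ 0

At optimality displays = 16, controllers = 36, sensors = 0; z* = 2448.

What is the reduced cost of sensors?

Check each constraint at x*: packaging 120/129 (slack 9); test 192/192 (tight); pick-and-place 160/160 (tight).
Slack constraints have shadow price 0 (complementary slackness).
The binding rows give the dual system: 3·y_test + 1·y_pick-and-place = 31.5 and 4·y_test + 4·y_pick-and-place = 54.
→ y_test = 9 and y_pick-and-place = 4.5.
Reduced cost of sensors: c₃ − yᵀa₃ = 12 − (9·1 + 4.5·2) = 12 − 18 = -6.

-6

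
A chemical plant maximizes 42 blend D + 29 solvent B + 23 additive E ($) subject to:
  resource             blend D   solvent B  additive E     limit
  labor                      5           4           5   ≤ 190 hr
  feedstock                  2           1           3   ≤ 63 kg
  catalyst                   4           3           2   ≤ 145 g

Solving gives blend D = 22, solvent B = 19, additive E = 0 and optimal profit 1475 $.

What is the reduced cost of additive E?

-8

Check each constraint at x*: labor 186/190 (slack 4); feedstock 63/63 (tight); catalyst 145/145 (tight).
Slack constraints have shadow price 0 (complementary slackness).
From A_Bᵀ y = c: 2·y_feedstock + 4·y_catalyst = 42; 1·y_feedstock + 3·y_catalyst = 29.
→ y_feedstock = 5 and y_catalyst = 8.
Reduced cost of additive E: c₃ − yᵀa₃ = 23 − (5·3 + 8·2) = 23 − 31 = -8.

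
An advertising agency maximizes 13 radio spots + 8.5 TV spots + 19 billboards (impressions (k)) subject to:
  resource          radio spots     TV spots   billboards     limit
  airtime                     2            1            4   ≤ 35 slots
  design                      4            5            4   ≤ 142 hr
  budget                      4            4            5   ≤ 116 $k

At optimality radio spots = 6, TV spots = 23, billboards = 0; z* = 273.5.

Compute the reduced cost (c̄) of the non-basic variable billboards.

Check each constraint at x*: airtime 35/35 (tight); design 139/142 (slack 3); budget 116/116 (tight).
Since design is not tight, its dual is 0.
Dual feasibility on the basic columns requires 2·y_airtime + 4·y_budget = 13, 1·y_airtime + 4·y_budget = 8.5.
This yields shadow prices y_airtime = 4.5, y_budget = 1.
Reduced cost of billboards: c₃ − yᵀa₃ = 19 − (4.5·4 + 1·5) = 19 − 23 = -4.

-4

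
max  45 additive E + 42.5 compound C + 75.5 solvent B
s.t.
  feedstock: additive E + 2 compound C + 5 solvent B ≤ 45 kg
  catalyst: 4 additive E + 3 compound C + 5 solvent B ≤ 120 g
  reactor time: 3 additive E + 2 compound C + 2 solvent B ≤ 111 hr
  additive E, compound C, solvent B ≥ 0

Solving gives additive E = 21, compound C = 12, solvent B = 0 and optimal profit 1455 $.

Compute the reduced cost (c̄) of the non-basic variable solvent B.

-7

At the optimum: feedstock uses 45 of 45 (binding); catalyst uses 120 of 120 (binding); reactor time uses 87 of 111 (slack = 24).
By complementary slackness, y = 0 for the non-binding constraint.
From A_Bᵀ y = c: 1·y_feedstock + 4·y_catalyst = 45; 2·y_feedstock + 3·y_catalyst = 42.5.
This yields shadow prices y_feedstock = 7, y_catalyst = 9.5.
Reduced cost of solvent B: c₃ − yᵀa₃ = 75.5 − (7·5 + 9.5·5) = 75.5 − 82.5 = -7.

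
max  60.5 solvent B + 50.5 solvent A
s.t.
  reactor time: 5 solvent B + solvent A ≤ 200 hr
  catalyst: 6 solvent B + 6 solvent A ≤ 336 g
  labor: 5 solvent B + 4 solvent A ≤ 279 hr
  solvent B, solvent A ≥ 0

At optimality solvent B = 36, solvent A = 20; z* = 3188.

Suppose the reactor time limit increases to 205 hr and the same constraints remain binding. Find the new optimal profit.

Check each constraint at x*: reactor time 200/200 (tight); catalyst 336/336 (tight); labor 260/279 (slack 19).
Since labor is not tight, its dual is 0.
From A_Bᵀ y = c: 5·y_reactor time + 6·y_catalyst = 60.5; 1·y_reactor time + 6·y_catalyst = 50.5.
This yields shadow prices y_reactor time = 2.5, y_catalyst = 8.
Δz = y_reactor time·Δb = 2.5 × (5) = 12.5, so new z* = 3188 + 12.5 = 3200.5.

3200.5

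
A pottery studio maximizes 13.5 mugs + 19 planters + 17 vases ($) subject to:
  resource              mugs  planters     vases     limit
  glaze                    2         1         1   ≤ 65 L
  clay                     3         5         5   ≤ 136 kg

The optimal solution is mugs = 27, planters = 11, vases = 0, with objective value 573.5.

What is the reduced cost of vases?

Check each constraint at x*: glaze 65/65 (tight); clay 136/136 (tight).
The binding rows give the dual system: 2·y_glaze + 3·y_clay = 13.5 and 1·y_glaze + 5·y_clay = 19.
This yields shadow prices y_glaze = 1.5, y_clay = 3.5.
Reduced cost of vases: c₃ − yᵀa₃ = 17 − (1.5·1 + 3.5·5) = 17 − 19 = -2.

-2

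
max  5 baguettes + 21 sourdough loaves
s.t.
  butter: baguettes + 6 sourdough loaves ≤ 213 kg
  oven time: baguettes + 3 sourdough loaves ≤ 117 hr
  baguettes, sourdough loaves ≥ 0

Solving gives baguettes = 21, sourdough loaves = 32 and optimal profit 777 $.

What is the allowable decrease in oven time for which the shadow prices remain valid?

10.5

Binding constraints: butter, oven time. The basis is B = [[1,6],[1,3]] with det -3.
Per unit decrease in oven time, x* moves by d = (-2, 0.3333).
The basis stays optimal until baguettes reaches 0; allowable decrease = 10.5 hr.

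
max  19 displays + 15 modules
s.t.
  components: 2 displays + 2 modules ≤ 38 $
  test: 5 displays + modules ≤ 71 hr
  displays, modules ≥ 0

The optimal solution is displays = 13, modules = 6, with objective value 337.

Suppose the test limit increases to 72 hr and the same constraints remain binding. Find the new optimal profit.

338

Both components and test are binding at x*.
The binding rows give the dual system: 2·y_components + 5·y_test = 19 and 2·y_components + 1·y_test = 15.
Solving: y_components = 7, y_test = 1.
Δz = y_test·Δb = 1 × (1) = 1, so new z* = 337 + 1 = 338.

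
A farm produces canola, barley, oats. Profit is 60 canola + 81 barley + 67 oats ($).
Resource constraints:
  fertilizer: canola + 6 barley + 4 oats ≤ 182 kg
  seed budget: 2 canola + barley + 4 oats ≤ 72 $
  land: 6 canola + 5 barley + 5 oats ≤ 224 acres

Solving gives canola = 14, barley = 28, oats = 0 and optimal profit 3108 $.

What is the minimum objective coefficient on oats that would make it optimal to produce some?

69

Binding: fertilizer and land. Non-binding: seed budget (16 unused).
Since seed budget is not tight, its dual is 0.
From A_Bᵀ y = c: 1·y_fertilizer + 6·y_land = 60; 6·y_fertilizer + 5·y_land = 81.
→ y_fertilizer = 6 and y_land = 9.
oats enters the basis when its profit ≥ yᵀa₃ = 6·4 + 9·5 = 69.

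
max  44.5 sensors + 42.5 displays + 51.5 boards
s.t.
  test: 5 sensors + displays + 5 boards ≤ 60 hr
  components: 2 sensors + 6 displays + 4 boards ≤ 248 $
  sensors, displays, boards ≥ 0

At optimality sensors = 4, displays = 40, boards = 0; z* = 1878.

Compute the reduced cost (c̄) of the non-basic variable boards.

-5

Both test and components are binding at x*.
From A_Bᵀ y = c: 5·y_test + 2·y_components = 44.5; 1·y_test + 6·y_components = 42.5.
Solving: y_test = 6.5, y_components = 6.
Reduced cost of boards: c₃ − yᵀa₃ = 51.5 − (6.5·5 + 6·4) = 51.5 − 56.5 = -5.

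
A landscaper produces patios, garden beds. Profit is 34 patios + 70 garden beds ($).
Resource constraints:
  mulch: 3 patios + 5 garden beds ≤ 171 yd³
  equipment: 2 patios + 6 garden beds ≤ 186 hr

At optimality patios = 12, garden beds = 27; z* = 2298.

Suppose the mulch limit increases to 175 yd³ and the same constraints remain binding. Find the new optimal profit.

Check each constraint at x*: mulch 171/171 (tight); equipment 186/186 (tight).
Dual feasibility on the basic columns requires 3·y_mulch + 2·y_equipment = 34, 5·y_mulch + 6·y_equipment = 70.
This yields shadow prices y_mulch = 8, y_equipment = 5.
Δz = y_mulch·Δb = 8 × (4) = 32, so new z* = 2298 + 32 = 2330.

2330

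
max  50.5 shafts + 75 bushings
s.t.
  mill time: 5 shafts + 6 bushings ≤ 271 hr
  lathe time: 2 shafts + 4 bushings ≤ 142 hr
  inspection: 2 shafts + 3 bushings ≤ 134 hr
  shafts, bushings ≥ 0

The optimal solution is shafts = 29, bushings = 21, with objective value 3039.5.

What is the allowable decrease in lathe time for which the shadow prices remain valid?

33.6

Binding constraints: mill time, lathe time. The basis is B = [[5,6],[2,4]] with det 8.
Per unit decrease in lathe time, x* moves by d = (0.75, -0.625).
The basis stays optimal until bushings reaches 0; allowable decrease = 33.6 hr.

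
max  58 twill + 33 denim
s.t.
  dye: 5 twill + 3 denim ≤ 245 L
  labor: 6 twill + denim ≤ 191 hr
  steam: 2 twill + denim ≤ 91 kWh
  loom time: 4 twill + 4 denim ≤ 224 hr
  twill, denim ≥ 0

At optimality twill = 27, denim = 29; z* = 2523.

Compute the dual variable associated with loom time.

At the optimum: dye uses 222 of 245 (slack = 23); labor uses 191 of 191 (binding); steam uses 83 of 91 (slack = 8); loom time uses 224 of 224 (binding).
Since dye, steam are not tight, their duals are 0.
Dual feasibility on the basic columns requires 6·y_labor + 4·y_loom time = 58, 1·y_labor + 4·y_loom time = 33.
Solving: y_labor = 5, y_loom time = 7.
Shadow price of loom time = 7.

7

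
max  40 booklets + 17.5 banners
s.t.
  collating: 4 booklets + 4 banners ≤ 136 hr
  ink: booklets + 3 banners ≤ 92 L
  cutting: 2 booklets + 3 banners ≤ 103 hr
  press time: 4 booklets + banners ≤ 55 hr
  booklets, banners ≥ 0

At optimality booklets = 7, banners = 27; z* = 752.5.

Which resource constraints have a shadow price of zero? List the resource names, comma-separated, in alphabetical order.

collating: 136/136 (binding)
ink: 88/92 (slack 4)
cutting: 95/103 (slack 8)
press time: 55/55 (binding)
By complementary slackness, a constraint with positive slack has shadow price 0 → cutting, ink.

cutting, ink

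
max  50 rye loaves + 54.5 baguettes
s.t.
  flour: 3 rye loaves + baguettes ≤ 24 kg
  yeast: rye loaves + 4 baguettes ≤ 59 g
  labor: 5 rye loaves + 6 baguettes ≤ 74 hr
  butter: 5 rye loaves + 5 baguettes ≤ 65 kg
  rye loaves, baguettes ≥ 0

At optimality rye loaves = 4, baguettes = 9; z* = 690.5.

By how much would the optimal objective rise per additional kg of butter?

5.5

At the optimum: flour uses 21 of 24 (slack = 3); yeast uses 40 of 59 (slack = 19); labor uses 74 of 74 (binding); butter uses 65 of 65 (binding).
Slack constraints have shadow price 0 (complementary slackness).
Dual feasibility on the basic columns requires 5·y_labor + 5·y_butter = 50, 6·y_labor + 5·y_butter = 54.5.
Solving: y_labor = 4.5, y_butter = 5.5.
Shadow price of butter = 5.5.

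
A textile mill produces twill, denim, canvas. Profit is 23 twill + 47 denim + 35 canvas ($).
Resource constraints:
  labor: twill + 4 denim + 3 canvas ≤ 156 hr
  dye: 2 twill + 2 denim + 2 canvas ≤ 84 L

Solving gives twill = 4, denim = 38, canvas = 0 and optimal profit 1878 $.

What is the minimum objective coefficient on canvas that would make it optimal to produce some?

Both labor and dye are binding at x*.
The binding rows give the dual system: 1·y_labor + 2·y_dye = 23 and 4·y_labor + 2·y_dye = 47.
Solving: y_labor = 8, y_dye = 7.5.
canvas enters the basis when its profit ≥ yᵀa₃ = 8·3 + 7.5·2 = 39.

39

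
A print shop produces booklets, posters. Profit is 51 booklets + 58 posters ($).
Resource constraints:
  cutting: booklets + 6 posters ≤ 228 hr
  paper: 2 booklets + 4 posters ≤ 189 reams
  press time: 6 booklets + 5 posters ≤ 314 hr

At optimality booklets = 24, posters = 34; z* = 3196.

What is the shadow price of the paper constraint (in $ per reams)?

At the optimum: cutting uses 228 of 228 (binding); paper uses 184 of 189 (slack = 5); press time uses 314 of 314 (binding).
By complementary slackness, y = 0 for the non-binding constraint.
The binding rows give the dual system: 1·y_cutting + 6·y_press time = 51 and 6·y_cutting + 5·y_press time = 58.
→ y_cutting = 3 and y_press time = 8.
Shadow price of paper = 0.

0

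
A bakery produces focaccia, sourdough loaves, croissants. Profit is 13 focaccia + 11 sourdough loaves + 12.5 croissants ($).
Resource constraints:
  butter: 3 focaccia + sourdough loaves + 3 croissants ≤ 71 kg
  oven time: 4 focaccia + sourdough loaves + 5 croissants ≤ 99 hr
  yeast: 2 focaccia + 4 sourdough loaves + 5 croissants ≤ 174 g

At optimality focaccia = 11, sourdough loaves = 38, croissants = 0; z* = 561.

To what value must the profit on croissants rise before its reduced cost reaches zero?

19

Check each constraint at x*: butter 71/71 (tight); oven time 82/99 (slack 17); yeast 174/174 (tight).
Slack constraints have shadow price 0 (complementary slackness).
From A_Bᵀ y = c: 3·y_butter + 2·y_yeast = 13; 1·y_butter + 4·y_yeast = 11.
This yields shadow prices y_butter = 3, y_yeast = 2.
croissants enters the basis when its profit ≥ yᵀa₃ = 3·3 + 2·5 = 19.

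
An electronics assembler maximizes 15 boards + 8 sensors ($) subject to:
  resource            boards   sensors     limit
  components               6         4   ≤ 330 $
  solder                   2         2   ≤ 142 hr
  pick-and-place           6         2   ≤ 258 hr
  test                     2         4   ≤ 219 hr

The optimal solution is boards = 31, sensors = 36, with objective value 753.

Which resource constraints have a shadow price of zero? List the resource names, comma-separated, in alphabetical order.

components: 330/330 (binding)
solder: 134/142 (slack 8)
pick-and-place: 258/258 (binding)
test: 206/219 (slack 13)
By complementary slackness, a constraint with positive slack has shadow price 0 → solder, test.

solder, test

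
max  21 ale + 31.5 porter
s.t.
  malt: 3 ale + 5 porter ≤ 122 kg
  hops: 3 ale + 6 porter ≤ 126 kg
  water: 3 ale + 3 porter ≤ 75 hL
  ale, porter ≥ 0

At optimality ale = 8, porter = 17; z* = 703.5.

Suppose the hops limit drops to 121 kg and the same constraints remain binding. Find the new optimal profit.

Check each constraint at x*: malt 109/122 (slack 13); hops 126/126 (tight); water 75/75 (tight).
Slack constraints have shadow price 0 (complementary slackness).
The binding rows give the dual system: 3·y_hops + 3·y_water = 21 and 6·y_hops + 3·y_water = 31.5.
→ y_hops = 3.5 and y_water = 3.5.
Δz = y_hops·Δb = 3.5 × (-5) = -17.5, so new z* = 703.5 − 17.5 = 686.

686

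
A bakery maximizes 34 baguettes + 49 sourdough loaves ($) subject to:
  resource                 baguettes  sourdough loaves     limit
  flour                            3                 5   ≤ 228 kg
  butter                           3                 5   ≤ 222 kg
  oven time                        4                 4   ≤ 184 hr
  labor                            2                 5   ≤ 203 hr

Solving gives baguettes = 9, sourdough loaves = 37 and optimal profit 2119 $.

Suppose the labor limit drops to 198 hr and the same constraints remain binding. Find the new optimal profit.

Binding: oven time and labor. Non-binding: flour (16 unused), butter (10 unused).
By complementary slackness, y = 0 for the non-binding constraints.
The binding rows give the dual system: 4·y_oven time + 2·y_labor = 34 and 4·y_oven time + 5·y_labor = 49.
Solving: y_oven time = 6, y_labor = 5.
Δz = y_labor·Δb = 5 × (-5) = -25, so new z* = 2119 − 25 = 2094.

2094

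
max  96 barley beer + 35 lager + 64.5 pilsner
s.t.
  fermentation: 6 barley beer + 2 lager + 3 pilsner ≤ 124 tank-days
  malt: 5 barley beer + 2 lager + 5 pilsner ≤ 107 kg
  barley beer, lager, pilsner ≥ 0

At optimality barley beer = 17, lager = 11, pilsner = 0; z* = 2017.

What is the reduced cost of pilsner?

Both fermentation and malt are binding at x*.
From A_Bᵀ y = c: 6·y_fermentation + 5·y_malt = 96; 2·y_fermentation + 2·y_malt = 35.
This yields shadow prices y_fermentation = 8.5, y_malt = 9.
Reduced cost of pilsner: c₃ − yᵀa₃ = 64.5 − (8.5·3 + 9·5) = 64.5 − 70.5 = -6.

-6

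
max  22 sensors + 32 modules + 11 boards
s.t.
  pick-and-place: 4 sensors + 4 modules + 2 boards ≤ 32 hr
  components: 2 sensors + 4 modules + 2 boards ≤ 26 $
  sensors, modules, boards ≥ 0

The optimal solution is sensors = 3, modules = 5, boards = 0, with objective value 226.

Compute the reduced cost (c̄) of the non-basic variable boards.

-5

Check each constraint at x*: pick-and-place 32/32 (tight); components 26/26 (tight).
Dual feasibility on the basic columns requires 4·y_pick-and-place + 2·y_components = 22, 4·y_pick-and-place + 4·y_components = 32.
→ y_pick-and-place = 3 and y_components = 5.
Reduced cost of boards: c₃ − yᵀa₃ = 11 − (3·2 + 5·2) = 11 − 16 = -5.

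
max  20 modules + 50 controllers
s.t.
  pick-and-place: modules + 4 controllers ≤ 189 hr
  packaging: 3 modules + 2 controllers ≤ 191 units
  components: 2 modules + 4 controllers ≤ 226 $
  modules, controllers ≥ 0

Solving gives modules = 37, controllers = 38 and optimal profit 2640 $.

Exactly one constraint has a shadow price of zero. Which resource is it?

packaging

pick-and-place: 189/189 (binding)
packaging: 187/191 (slack 4)
components: 226/226 (binding)
By complementary slackness, a constraint with positive slack has shadow price 0 → packaging.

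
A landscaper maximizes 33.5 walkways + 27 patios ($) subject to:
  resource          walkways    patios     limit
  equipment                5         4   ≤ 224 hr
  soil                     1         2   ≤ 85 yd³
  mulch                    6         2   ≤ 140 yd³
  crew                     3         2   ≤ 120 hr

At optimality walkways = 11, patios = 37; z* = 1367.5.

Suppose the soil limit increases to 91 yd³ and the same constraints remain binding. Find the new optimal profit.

Binding: soil and mulch. Non-binding: equipment (21 unused), crew (13 unused).
Slack constraints have shadow price 0 (complementary slackness).
From A_Bᵀ y = c: 1·y_soil + 6·y_mulch = 33.5; 2·y_soil + 2·y_mulch = 27.
→ y_soil = 9.5 and y_mulch = 4.
Δz = y_soil·Δb = 9.5 × (6) = 57, so new z* = 1367.5 + 57 = 1424.5.

1424.5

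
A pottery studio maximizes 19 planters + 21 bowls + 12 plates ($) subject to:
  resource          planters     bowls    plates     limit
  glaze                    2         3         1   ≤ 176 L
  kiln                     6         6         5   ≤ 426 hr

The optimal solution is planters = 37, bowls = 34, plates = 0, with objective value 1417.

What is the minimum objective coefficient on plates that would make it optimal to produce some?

14.5

At the optimum: glaze uses 176 of 176 (binding); kiln uses 426 of 426 (binding).
From A_Bᵀ y = c: 2·y_glaze + 6·y_kiln = 19; 3·y_glaze + 6·y_kiln = 21.
Solving: y_glaze = 2, y_kiln = 2.5.
plates enters the basis when its profit ≥ yᵀa₃ = 2·1 + 2.5·5 = 14.5.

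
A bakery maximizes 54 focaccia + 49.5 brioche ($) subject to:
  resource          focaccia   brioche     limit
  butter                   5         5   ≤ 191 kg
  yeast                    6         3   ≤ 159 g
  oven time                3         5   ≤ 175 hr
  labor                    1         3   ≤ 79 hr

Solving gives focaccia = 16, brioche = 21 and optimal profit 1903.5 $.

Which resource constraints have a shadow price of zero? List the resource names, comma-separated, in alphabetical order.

butter, oven time

butter: 185/191 (slack 6)
yeast: 159/159 (binding)
oven time: 153/175 (slack 22)
labor: 79/79 (binding)
By complementary slackness, a constraint with positive slack has shadow price 0 → butter, oven time.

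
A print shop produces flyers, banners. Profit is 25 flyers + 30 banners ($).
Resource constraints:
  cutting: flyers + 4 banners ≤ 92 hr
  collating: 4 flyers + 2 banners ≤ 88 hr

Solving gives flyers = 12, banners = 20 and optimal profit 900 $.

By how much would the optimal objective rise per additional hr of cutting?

5

At the optimum: cutting uses 92 of 92 (binding); collating uses 88 of 88 (binding).
Dual feasibility on the basic columns requires 1·y_cutting + 4·y_collating = 25, 4·y_cutting + 2·y_collating = 30.
Solving: y_cutting = 5, y_collating = 5.
Shadow price of cutting = 5.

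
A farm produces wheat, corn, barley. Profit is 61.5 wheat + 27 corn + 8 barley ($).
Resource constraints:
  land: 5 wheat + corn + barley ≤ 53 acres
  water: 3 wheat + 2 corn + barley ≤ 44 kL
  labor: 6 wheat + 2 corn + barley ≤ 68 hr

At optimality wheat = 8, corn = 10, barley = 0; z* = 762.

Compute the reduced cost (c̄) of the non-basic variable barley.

-5.5

Binding: water and labor. Non-binding: land (3 unused).
Since land is not tight, its dual is 0.
From A_Bᵀ y = c: 3·y_water + 6·y_labor = 61.5; 2·y_water + 2·y_labor = 27.
This yields shadow prices y_water = 6.5, y_labor = 7.
Reduced cost of barley: c₃ − yᵀa₃ = 8 − (6.5·1 + 7·1) = 8 − 13.5 = -5.5.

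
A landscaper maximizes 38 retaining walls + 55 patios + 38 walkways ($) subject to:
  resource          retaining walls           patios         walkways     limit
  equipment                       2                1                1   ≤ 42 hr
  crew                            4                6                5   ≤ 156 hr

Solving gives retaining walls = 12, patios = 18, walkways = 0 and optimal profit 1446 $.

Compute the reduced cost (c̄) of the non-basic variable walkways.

At the optimum: equipment uses 42 of 42 (binding); crew uses 156 of 156 (binding).
Dual feasibility on the basic columns requires 2·y_equipment + 4·y_crew = 38, 1·y_equipment + 6·y_crew = 55.
→ y_equipment = 1 and y_crew = 9.
Reduced cost of walkways: c₃ − yᵀa₃ = 38 − (1·1 + 9·5) = 38 − 46 = -8.

-8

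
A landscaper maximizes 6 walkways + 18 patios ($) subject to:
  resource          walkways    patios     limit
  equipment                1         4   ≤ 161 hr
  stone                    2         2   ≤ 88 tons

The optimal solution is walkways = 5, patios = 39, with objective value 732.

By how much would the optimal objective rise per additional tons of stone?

1

Check each constraint at x*: equipment 161/161 (tight); stone 88/88 (tight).
From A_Bᵀ y = c: 1·y_equipment + 2·y_stone = 6; 4·y_equipment + 2·y_stone = 18.
→ y_equipment = 4 and y_stone = 1.
Shadow price of stone = 1.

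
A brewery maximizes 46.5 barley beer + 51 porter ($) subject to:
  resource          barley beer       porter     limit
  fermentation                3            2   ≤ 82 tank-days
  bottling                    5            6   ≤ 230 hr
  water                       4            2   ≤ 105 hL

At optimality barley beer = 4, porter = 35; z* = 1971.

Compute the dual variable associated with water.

At the optimum: fermentation uses 82 of 82 (binding); bottling uses 230 of 230 (binding); water uses 86 of 105 (slack = 19).
Slack constraints have shadow price 0 (complementary slackness).
Dual feasibility on the basic columns requires 3·y_fermentation + 5·y_bottling = 46.5, 2·y_fermentation + 6·y_bottling = 51.
→ y_fermentation = 3 and y_bottling = 7.5.
Shadow price of water = 0.

0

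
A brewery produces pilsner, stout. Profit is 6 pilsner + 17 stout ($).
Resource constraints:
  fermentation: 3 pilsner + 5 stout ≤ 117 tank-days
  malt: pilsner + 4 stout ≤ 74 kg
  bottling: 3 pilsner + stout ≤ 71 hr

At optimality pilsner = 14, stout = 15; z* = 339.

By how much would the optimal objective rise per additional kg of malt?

Binding: fermentation and malt. Non-binding: bottling (14 unused).
Slack constraints have shadow price 0 (complementary slackness).
From A_Bᵀ y = c: 3·y_fermentation + 1·y_malt = 6; 5·y_fermentation + 4·y_malt = 17.
→ y_fermentation = 1 and y_malt = 3.
Shadow price of malt = 3.

3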